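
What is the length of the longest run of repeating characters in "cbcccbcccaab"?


Input: "cbcccbcccaab"
Scanning for longest run:
  Position 1 ('b'): new char, reset run to 1
  Position 2 ('c'): new char, reset run to 1
  Position 3 ('c'): continues run of 'c', length=2
  Position 4 ('c'): continues run of 'c', length=3
  Position 5 ('b'): new char, reset run to 1
  Position 6 ('c'): new char, reset run to 1
  Position 7 ('c'): continues run of 'c', length=2
  Position 8 ('c'): continues run of 'c', length=3
  Position 9 ('a'): new char, reset run to 1
  Position 10 ('a'): continues run of 'a', length=2
  Position 11 ('b'): new char, reset run to 1
Longest run: 'c' with length 3

3


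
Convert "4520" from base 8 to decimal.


Input: "4520" in base 8
Positional expansion:
  Digit '4' (value 4) x 8^3 = 2048
  Digit '5' (value 5) x 8^2 = 320
  Digit '2' (value 2) x 8^1 = 16
  Digit '0' (value 0) x 8^0 = 0
Sum = 2384

2384


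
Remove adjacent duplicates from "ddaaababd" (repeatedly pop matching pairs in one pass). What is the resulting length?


Input: ddaaababd
Stack-based adjacent duplicate removal:
  Read 'd': push. Stack: d
  Read 'd': matches stack top 'd' => pop. Stack: (empty)
  Read 'a': push. Stack: a
  Read 'a': matches stack top 'a' => pop. Stack: (empty)
  Read 'a': push. Stack: a
  Read 'b': push. Stack: ab
  Read 'a': push. Stack: aba
  Read 'b': push. Stack: abab
  Read 'd': push. Stack: ababd
Final stack: "ababd" (length 5)

5


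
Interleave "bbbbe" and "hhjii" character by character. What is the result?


Interleaving "bbbbe" and "hhjii":
  Position 0: 'b' from first, 'h' from second => "bh"
  Position 1: 'b' from first, 'h' from second => "bh"
  Position 2: 'b' from first, 'j' from second => "bj"
  Position 3: 'b' from first, 'i' from second => "bi"
  Position 4: 'e' from first, 'i' from second => "ei"
Result: bhbhbjbiei

bhbhbjbiei


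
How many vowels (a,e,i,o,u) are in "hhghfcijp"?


Input: hhghfcijp
Checking each character:
  'h' at position 0: consonant
  'h' at position 1: consonant
  'g' at position 2: consonant
  'h' at position 3: consonant
  'f' at position 4: consonant
  'c' at position 5: consonant
  'i' at position 6: vowel (running total: 1)
  'j' at position 7: consonant
  'p' at position 8: consonant
Total vowels: 1

1


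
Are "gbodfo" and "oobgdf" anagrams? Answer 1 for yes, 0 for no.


Strings: "gbodfo", "oobgdf"
Sorted first:  bdfgoo
Sorted second: bdfgoo
Sorted forms match => anagrams

1


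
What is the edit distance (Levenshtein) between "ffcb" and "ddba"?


Computing edit distance: "ffcb" -> "ddba"
DP table:
           d    d    b    a
      0    1    2    3    4
  f   1    1    2    3    4
  f   2    2    2    3    4
  c   3    3    3    3    4
  b   4    4    4    3    4
Edit distance = dp[4][4] = 4

4


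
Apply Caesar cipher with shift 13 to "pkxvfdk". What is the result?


Caesar cipher: shift "pkxvfdk" by 13
  'p' (pos 15) + 13 = pos 2 = 'c'
  'k' (pos 10) + 13 = pos 23 = 'x'
  'x' (pos 23) + 13 = pos 10 = 'k'
  'v' (pos 21) + 13 = pos 8 = 'i'
  'f' (pos 5) + 13 = pos 18 = 's'
  'd' (pos 3) + 13 = pos 16 = 'q'
  'k' (pos 10) + 13 = pos 23 = 'x'
Result: cxkisqx

cxkisqx


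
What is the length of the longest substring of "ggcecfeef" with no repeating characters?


Input: "ggcecfeef"
Sliding window (track last position of each char):
  Position 0 ('g'): window [0,0] length 1 -- new best
  Position 1 ('g'): repeat (last at 0), move window start to 1
  Position 1 ('g'): window [1,1] length 1
  Position 2 ('c'): window [1,2] length 2 -- new best
  Position 3 ('e'): window [1,3] length 3 -- new best
  Position 4 ('c'): repeat (last at 2), move window start to 3
  Position 4 ('c'): window [3,4] length 2
  Position 5 ('f'): window [3,5] length 3
  Position 6 ('e'): repeat (last at 3), move window start to 4
  Position 6 ('e'): window [4,6] length 3
  Position 7 ('e'): repeat (last at 6), move window start to 7
  Position 7 ('e'): window [7,7] length 1
  Position 8 ('f'): window [7,8] length 2
Longest substring with no repeats: "gce" with length 3

3


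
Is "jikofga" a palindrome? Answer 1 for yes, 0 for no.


Input: jikofga
Reversed: agfokij
  Compare pos 0 ('j') with pos 6 ('a'): MISMATCH
  Compare pos 1 ('i') with pos 5 ('g'): MISMATCH
  Compare pos 2 ('k') with pos 4 ('f'): MISMATCH
Result: not a palindrome

0


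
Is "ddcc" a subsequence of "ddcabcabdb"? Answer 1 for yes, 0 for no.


Check if "ddcc" is a subsequence of "ddcabcabdb"
Greedy scan:
  Position 0 ('d'): matches sub[0] = 'd'
  Position 1 ('d'): matches sub[1] = 'd'
  Position 2 ('c'): matches sub[2] = 'c'
  Position 3 ('a'): no match needed
  Position 4 ('b'): no match needed
  Position 5 ('c'): matches sub[3] = 'c'
  Position 6 ('a'): no match needed
  Position 7 ('b'): no match needed
  Position 8 ('d'): no match needed
  Position 9 ('b'): no match needed
All 4 characters matched => is a subsequence

1


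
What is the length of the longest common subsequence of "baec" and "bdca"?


LCS of "baec" and "bdca"
DP table:
           b    d    c    a
      0    0    0    0    0
  b   0    1    1    1    1
  a   0    1    1    1    2
  e   0    1    1    1    2
  c   0    1    1    2    2
LCS length = dp[4][4] = 2

2


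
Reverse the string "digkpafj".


Input: digkpafj
Reading characters right to left:
  Position 7: 'j'
  Position 6: 'f'
  Position 5: 'a'
  Position 4: 'p'
  Position 3: 'k'
  Position 2: 'g'
  Position 1: 'i'
  Position 0: 'd'
Reversed: jfapkgid

jfapkgid


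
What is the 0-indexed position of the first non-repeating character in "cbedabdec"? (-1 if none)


Input: cbedabdec
Character frequencies:
  'a': 1
  'b': 2
  'c': 2
  'd': 2
  'e': 2
Scanning left to right for freq == 1:
  Position 0 ('c'): freq=2, skip
  Position 1 ('b'): freq=2, skip
  Position 2 ('e'): freq=2, skip
  Position 3 ('d'): freq=2, skip
  Position 4 ('a'): unique! => answer = 4

4


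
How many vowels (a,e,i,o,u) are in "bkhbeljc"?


Input: bkhbeljc
Checking each character:
  'b' at position 0: consonant
  'k' at position 1: consonant
  'h' at position 2: consonant
  'b' at position 3: consonant
  'e' at position 4: vowel (running total: 1)
  'l' at position 5: consonant
  'j' at position 6: consonant
  'c' at position 7: consonant
Total vowels: 1

1


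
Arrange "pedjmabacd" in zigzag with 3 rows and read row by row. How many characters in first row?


Zigzag "pedjmabacd" into 3 rows:
Placing characters:
  'p' => row 0
  'e' => row 1
  'd' => row 2
  'j' => row 1
  'm' => row 0
  'a' => row 1
  'b' => row 2
  'a' => row 1
  'c' => row 0
  'd' => row 1
Rows:
  Row 0: "pmc"
  Row 1: "ejaad"
  Row 2: "db"
First row length: 3

3


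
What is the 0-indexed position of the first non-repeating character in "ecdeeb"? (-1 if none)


Input: ecdeeb
Character frequencies:
  'b': 1
  'c': 1
  'd': 1
  'e': 3
Scanning left to right for freq == 1:
  Position 0 ('e'): freq=3, skip
  Position 1 ('c'): unique! => answer = 1

1


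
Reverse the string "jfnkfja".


Input: jfnkfja
Reading characters right to left:
  Position 6: 'a'
  Position 5: 'j'
  Position 4: 'f'
  Position 3: 'k'
  Position 2: 'n'
  Position 1: 'f'
  Position 0: 'j'
Reversed: ajfknfj

ajfknfj


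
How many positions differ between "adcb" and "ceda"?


Comparing "adcb" and "ceda" position by position:
  Position 0: 'a' vs 'c' => DIFFER
  Position 1: 'd' vs 'e' => DIFFER
  Position 2: 'c' vs 'd' => DIFFER
  Position 3: 'b' vs 'a' => DIFFER
Positions that differ: 4

4


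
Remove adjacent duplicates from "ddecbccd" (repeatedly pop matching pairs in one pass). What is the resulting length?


Input: ddecbccd
Stack-based adjacent duplicate removal:
  Read 'd': push. Stack: d
  Read 'd': matches stack top 'd' => pop. Stack: (empty)
  Read 'e': push. Stack: e
  Read 'c': push. Stack: ec
  Read 'b': push. Stack: ecb
  Read 'c': push. Stack: ecbc
  Read 'c': matches stack top 'c' => pop. Stack: ecb
  Read 'd': push. Stack: ecbd
Final stack: "ecbd" (length 4)

4


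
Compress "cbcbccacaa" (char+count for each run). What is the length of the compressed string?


Input: cbcbccacaa
Runs:
  'c' x 1 => "c1"
  'b' x 1 => "b1"
  'c' x 1 => "c1"
  'b' x 1 => "b1"
  'c' x 2 => "c2"
  'a' x 1 => "a1"
  'c' x 1 => "c1"
  'a' x 2 => "a2"
Compressed: "c1b1c1b1c2a1c1a2"
Compressed length: 16

16


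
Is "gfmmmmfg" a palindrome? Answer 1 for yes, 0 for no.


Input: gfmmmmfg
Reversed: gfmmmmfg
  Compare pos 0 ('g') with pos 7 ('g'): match
  Compare pos 1 ('f') with pos 6 ('f'): match
  Compare pos 2 ('m') with pos 5 ('m'): match
  Compare pos 3 ('m') with pos 4 ('m'): match
Result: palindrome

1


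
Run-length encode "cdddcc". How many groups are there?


Input: cdddcc
Scanning for consecutive runs:
  Group 1: 'c' x 1 (positions 0-0)
  Group 2: 'd' x 3 (positions 1-3)
  Group 3: 'c' x 2 (positions 4-5)
Total groups: 3

3


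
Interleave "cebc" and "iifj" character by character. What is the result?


Interleaving "cebc" and "iifj":
  Position 0: 'c' from first, 'i' from second => "ci"
  Position 1: 'e' from first, 'i' from second => "ei"
  Position 2: 'b' from first, 'f' from second => "bf"
  Position 3: 'c' from first, 'j' from second => "cj"
Result: cieibfcj

cieibfcj


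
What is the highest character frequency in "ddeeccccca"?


Input: ddeeccccca
Character counts:
  'a': 1
  'c': 5
  'd': 2
  'e': 2
Maximum frequency: 5

5


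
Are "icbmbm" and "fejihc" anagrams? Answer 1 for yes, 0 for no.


Strings: "icbmbm", "fejihc"
Sorted first:  bbcimm
Sorted second: cefhij
Differ at position 0: 'b' vs 'c' => not anagrams

0


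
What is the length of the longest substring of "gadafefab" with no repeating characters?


Input: "gadafefab"
Sliding window (track last position of each char):
  Position 0 ('g'): window [0,0] length 1 -- new best
  Position 1 ('a'): window [0,1] length 2 -- new best
  Position 2 ('d'): window [0,2] length 3 -- new best
  Position 3 ('a'): repeat (last at 1), move window start to 2
  Position 3 ('a'): window [2,3] length 2
  Position 4 ('f'): window [2,4] length 3
  Position 5 ('e'): window [2,5] length 4 -- new best
  Position 6 ('f'): repeat (last at 4), move window start to 5
  Position 6 ('f'): window [5,6] length 2
  Position 7 ('a'): window [5,7] length 3
  Position 8 ('b'): window [5,8] length 4
Longest substring with no repeats: "dafe" with length 4

4


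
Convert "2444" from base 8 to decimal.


Input: "2444" in base 8
Positional expansion:
  Digit '2' (value 2) x 8^3 = 1024
  Digit '4' (value 4) x 8^2 = 256
  Digit '4' (value 4) x 8^1 = 32
  Digit '4' (value 4) x 8^0 = 4
Sum = 1316

1316


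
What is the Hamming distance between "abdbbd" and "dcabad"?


Comparing "abdbbd" and "dcabad" position by position:
  Position 0: 'a' vs 'd' => differ
  Position 1: 'b' vs 'c' => differ
  Position 2: 'd' vs 'a' => differ
  Position 3: 'b' vs 'b' => same
  Position 4: 'b' vs 'a' => differ
  Position 5: 'd' vs 'd' => same
Total differences (Hamming distance): 4

4


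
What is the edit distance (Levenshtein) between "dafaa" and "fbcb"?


Computing edit distance: "dafaa" -> "fbcb"
DP table:
           f    b    c    b
      0    1    2    3    4
  d   1    1    2    3    4
  a   2    2    2    3    4
  f   3    2    3    3    4
  a   4    3    3    4    4
  a   5    4    4    4    5
Edit distance = dp[5][4] = 5

5


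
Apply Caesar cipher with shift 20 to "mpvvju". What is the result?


Caesar cipher: shift "mpvvju" by 20
  'm' (pos 12) + 20 = pos 6 = 'g'
  'p' (pos 15) + 20 = pos 9 = 'j'
  'v' (pos 21) + 20 = pos 15 = 'p'
  'v' (pos 21) + 20 = pos 15 = 'p'
  'j' (pos 9) + 20 = pos 3 = 'd'
  'u' (pos 20) + 20 = pos 14 = 'o'
Result: gjppdo

gjppdo


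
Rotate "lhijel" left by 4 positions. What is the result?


Input: "lhijel", rotate left by 4
First 4 characters: "lhij"
Remaining characters: "el"
Concatenate remaining + first: "el" + "lhij" = "ellhij"

ellhij


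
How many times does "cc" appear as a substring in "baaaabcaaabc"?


Searching for "cc" in "baaaabcaaabc"
Scanning each position:
  Position 0: "ba" => no
  Position 1: "aa" => no
  Position 2: "aa" => no
  Position 3: "aa" => no
  Position 4: "ab" => no
  Position 5: "bc" => no
  Position 6: "ca" => no
  Position 7: "aa" => no
  Position 8: "aa" => no
  Position 9: "ab" => no
  Position 10: "bc" => no
Total occurrences: 0

0


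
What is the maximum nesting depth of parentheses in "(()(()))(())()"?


Input: "(()(()))(())()"
Tracking depth:
  Position 0 '(': depth becomes 1
  Position 1 '(': depth becomes 2
  Position 2 ')': depth becomes 1
  Position 3 '(': depth becomes 2
  Position 4 '(': depth becomes 3
  Position 5 ')': depth becomes 2
  Position 6 ')': depth becomes 1
  Position 7 ')': depth becomes 0
  Position 8 '(': depth becomes 1
  Position 9 '(': depth becomes 2
  Position 10 ')': depth becomes 1
  Position 11 ')': depth becomes 0
  Position 12 '(': depth becomes 1
  Position 13 ')': depth becomes 0
Maximum depth reached: 3

3


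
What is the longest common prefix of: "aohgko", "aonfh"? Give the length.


Words: aohgko, aonfh
  Position 0: all 'a' => match
  Position 1: all 'o' => match
  Position 2: ('h', 'n') => mismatch, stop
LCP = "ao" (length 2)

2


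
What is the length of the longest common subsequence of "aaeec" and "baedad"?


LCS of "aaeec" and "baedad"
DP table:
           b    a    e    d    a    d
      0    0    0    0    0    0    0
  a   0    0    1    1    1    1    1
  a   0    0    1    1    1    2    2
  e   0    0    1    2    2    2    2
  e   0    0    1    2    2    2    2
  c   0    0    1    2    2    2    2
LCS length = dp[5][6] = 2

2


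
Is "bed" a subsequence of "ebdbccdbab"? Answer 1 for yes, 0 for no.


Check if "bed" is a subsequence of "ebdbccdbab"
Greedy scan:
  Position 0 ('e'): no match needed
  Position 1 ('b'): matches sub[0] = 'b'
  Position 2 ('d'): no match needed
  Position 3 ('b'): no match needed
  Position 4 ('c'): no match needed
  Position 5 ('c'): no match needed
  Position 6 ('d'): no match needed
  Position 7 ('b'): no match needed
  Position 8 ('a'): no match needed
  Position 9 ('b'): no match needed
Only matched 1/3 characters => not a subsequence

0


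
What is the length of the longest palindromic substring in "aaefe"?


Input: "aaefe"
Checking substrings for palindromes:
  [2:5] "efe" (len 3) => palindrome
  [0:2] "aa" (len 2) => palindrome
Longest palindromic substring: "efe" with length 3

3


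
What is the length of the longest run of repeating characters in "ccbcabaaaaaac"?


Input: "ccbcabaaaaaac"
Scanning for longest run:
  Position 1 ('c'): continues run of 'c', length=2
  Position 2 ('b'): new char, reset run to 1
  Position 3 ('c'): new char, reset run to 1
  Position 4 ('a'): new char, reset run to 1
  Position 5 ('b'): new char, reset run to 1
  Position 6 ('a'): new char, reset run to 1
  Position 7 ('a'): continues run of 'a', length=2
  Position 8 ('a'): continues run of 'a', length=3
  Position 9 ('a'): continues run of 'a', length=4
  Position 10 ('a'): continues run of 'a', length=5
  Position 11 ('a'): continues run of 'a', length=6
  Position 12 ('c'): new char, reset run to 1
Longest run: 'a' with length 6

6


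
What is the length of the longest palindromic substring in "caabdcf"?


Input: "caabdcf"
Checking substrings for palindromes:
  [1:3] "aa" (len 2) => palindrome
Longest palindromic substring: "aa" with length 2

2


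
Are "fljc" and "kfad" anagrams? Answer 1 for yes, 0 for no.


Strings: "fljc", "kfad"
Sorted first:  cfjl
Sorted second: adfk
Differ at position 0: 'c' vs 'a' => not anagrams

0


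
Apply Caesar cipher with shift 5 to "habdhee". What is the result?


Caesar cipher: shift "habdhee" by 5
  'h' (pos 7) + 5 = pos 12 = 'm'
  'a' (pos 0) + 5 = pos 5 = 'f'
  'b' (pos 1) + 5 = pos 6 = 'g'
  'd' (pos 3) + 5 = pos 8 = 'i'
  'h' (pos 7) + 5 = pos 12 = 'm'
  'e' (pos 4) + 5 = pos 9 = 'j'
  'e' (pos 4) + 5 = pos 9 = 'j'
Result: mfgimjj

mfgimjj


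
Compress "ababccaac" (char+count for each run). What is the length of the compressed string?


Input: ababccaac
Runs:
  'a' x 1 => "a1"
  'b' x 1 => "b1"
  'a' x 1 => "a1"
  'b' x 1 => "b1"
  'c' x 2 => "c2"
  'a' x 2 => "a2"
  'c' x 1 => "c1"
Compressed: "a1b1a1b1c2a2c1"
Compressed length: 14

14


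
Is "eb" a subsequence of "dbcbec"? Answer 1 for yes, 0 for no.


Check if "eb" is a subsequence of "dbcbec"
Greedy scan:
  Position 0 ('d'): no match needed
  Position 1 ('b'): no match needed
  Position 2 ('c'): no match needed
  Position 3 ('b'): no match needed
  Position 4 ('e'): matches sub[0] = 'e'
  Position 5 ('c'): no match needed
Only matched 1/2 characters => not a subsequence

0


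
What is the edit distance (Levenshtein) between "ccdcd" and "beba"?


Computing edit distance: "ccdcd" -> "beba"
DP table:
           b    e    b    a
      0    1    2    3    4
  c   1    1    2    3    4
  c   2    2    2    3    4
  d   3    3    3    3    4
  c   4    4    4    4    4
  d   5    5    5    5    5
Edit distance = dp[5][4] = 5

5


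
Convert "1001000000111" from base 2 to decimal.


Input: "1001000000111" in base 2
Positional expansion:
  Digit '1' (value 1) x 2^12 = 4096
  Digit '0' (value 0) x 2^11 = 0
  Digit '0' (value 0) x 2^10 = 0
  Digit '1' (value 1) x 2^9 = 512
  Digit '0' (value 0) x 2^8 = 0
  Digit '0' (value 0) x 2^7 = 0
  Digit '0' (value 0) x 2^6 = 0
  Digit '0' (value 0) x 2^5 = 0
  Digit '0' (value 0) x 2^4 = 0
  Digit '0' (value 0) x 2^3 = 0
  Digit '1' (value 1) x 2^2 = 4
  Digit '1' (value 1) x 2^1 = 2
  Digit '1' (value 1) x 2^0 = 1
Sum = 4615

4615


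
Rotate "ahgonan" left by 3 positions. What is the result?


Input: "ahgonan", rotate left by 3
First 3 characters: "ahg"
Remaining characters: "onan"
Concatenate remaining + first: "onan" + "ahg" = "onanahg"

onanahg


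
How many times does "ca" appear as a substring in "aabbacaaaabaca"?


Searching for "ca" in "aabbacaaaabaca"
Scanning each position:
  Position 0: "aa" => no
  Position 1: "ab" => no
  Position 2: "bb" => no
  Position 3: "ba" => no
  Position 4: "ac" => no
  Position 5: "ca" => MATCH
  Position 6: "aa" => no
  Position 7: "aa" => no
  Position 8: "aa" => no
  Position 9: "ab" => no
  Position 10: "ba" => no
  Position 11: "ac" => no
  Position 12: "ca" => MATCH
Total occurrences: 2

2


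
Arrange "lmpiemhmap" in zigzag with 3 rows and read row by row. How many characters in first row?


Zigzag "lmpiemhmap" into 3 rows:
Placing characters:
  'l' => row 0
  'm' => row 1
  'p' => row 2
  'i' => row 1
  'e' => row 0
  'm' => row 1
  'h' => row 2
  'm' => row 1
  'a' => row 0
  'p' => row 1
Rows:
  Row 0: "lea"
  Row 1: "mimmp"
  Row 2: "ph"
First row length: 3

3


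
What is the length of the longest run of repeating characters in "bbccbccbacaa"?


Input: "bbccbccbacaa"
Scanning for longest run:
  Position 1 ('b'): continues run of 'b', length=2
  Position 2 ('c'): new char, reset run to 1
  Position 3 ('c'): continues run of 'c', length=2
  Position 4 ('b'): new char, reset run to 1
  Position 5 ('c'): new char, reset run to 1
  Position 6 ('c'): continues run of 'c', length=2
  Position 7 ('b'): new char, reset run to 1
  Position 8 ('a'): new char, reset run to 1
  Position 9 ('c'): new char, reset run to 1
  Position 10 ('a'): new char, reset run to 1
  Position 11 ('a'): continues run of 'a', length=2
Longest run: 'b' with length 2

2


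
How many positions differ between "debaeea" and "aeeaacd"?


Comparing "debaeea" and "aeeaacd" position by position:
  Position 0: 'd' vs 'a' => DIFFER
  Position 1: 'e' vs 'e' => same
  Position 2: 'b' vs 'e' => DIFFER
  Position 3: 'a' vs 'a' => same
  Position 4: 'e' vs 'a' => DIFFER
  Position 5: 'e' vs 'c' => DIFFER
  Position 6: 'a' vs 'd' => DIFFER
Positions that differ: 5

5


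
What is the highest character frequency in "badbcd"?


Input: badbcd
Character counts:
  'a': 1
  'b': 2
  'c': 1
  'd': 2
Maximum frequency: 2

2


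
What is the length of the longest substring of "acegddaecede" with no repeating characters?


Input: "acegddaecede"
Sliding window (track last position of each char):
  Position 0 ('a'): window [0,0] length 1 -- new best
  Position 1 ('c'): window [0,1] length 2 -- new best
  Position 2 ('e'): window [0,2] length 3 -- new best
  Position 3 ('g'): window [0,3] length 4 -- new best
  Position 4 ('d'): window [0,4] length 5 -- new best
  Position 5 ('d'): repeat (last at 4), move window start to 5
  Position 5 ('d'): window [5,5] length 1
  Position 6 ('a'): window [5,6] length 2
  Position 7 ('e'): window [5,7] length 3
  Position 8 ('c'): window [5,8] length 4
  Position 9 ('e'): repeat (last at 7), move window start to 8
  Position 9 ('e'): window [8,9] length 2
  Position 10 ('d'): window [8,10] length 3
  Position 11 ('e'): repeat (last at 9), move window start to 10
  Position 11 ('e'): window [10,11] length 2
Longest substring with no repeats: "acegd" with length 5

5


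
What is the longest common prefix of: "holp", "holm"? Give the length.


Words: holp, holm
  Position 0: all 'h' => match
  Position 1: all 'o' => match
  Position 2: all 'l' => match
  Position 3: ('p', 'm') => mismatch, stop
LCP = "hol" (length 3)

3


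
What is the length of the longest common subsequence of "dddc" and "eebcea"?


LCS of "dddc" and "eebcea"
DP table:
           e    e    b    c    e    a
      0    0    0    0    0    0    0
  d   0    0    0    0    0    0    0
  d   0    0    0    0    0    0    0
  d   0    0    0    0    0    0    0
  c   0    0    0    0    1    1    1
LCS length = dp[4][6] = 1

1


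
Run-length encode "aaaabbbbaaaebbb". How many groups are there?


Input: aaaabbbbaaaebbb
Scanning for consecutive runs:
  Group 1: 'a' x 4 (positions 0-3)
  Group 2: 'b' x 4 (positions 4-7)
  Group 3: 'a' x 3 (positions 8-10)
  Group 4: 'e' x 1 (positions 11-11)
  Group 5: 'b' x 3 (positions 12-14)
Total groups: 5

5


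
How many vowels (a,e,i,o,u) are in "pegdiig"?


Input: pegdiig
Checking each character:
  'p' at position 0: consonant
  'e' at position 1: vowel (running total: 1)
  'g' at position 2: consonant
  'd' at position 3: consonant
  'i' at position 4: vowel (running total: 2)
  'i' at position 5: vowel (running total: 3)
  'g' at position 6: consonant
Total vowels: 3

3


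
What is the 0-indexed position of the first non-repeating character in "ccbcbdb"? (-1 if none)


Input: ccbcbdb
Character frequencies:
  'b': 3
  'c': 3
  'd': 1
Scanning left to right for freq == 1:
  Position 0 ('c'): freq=3, skip
  Position 1 ('c'): freq=3, skip
  Position 2 ('b'): freq=3, skip
  Position 3 ('c'): freq=3, skip
  Position 4 ('b'): freq=3, skip
  Position 5 ('d'): unique! => answer = 5

5


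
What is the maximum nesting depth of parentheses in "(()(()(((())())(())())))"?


Input: "(()(()(((())())(())())))"
Tracking depth:
  Position 0 '(': depth becomes 1
  Position 1 '(': depth becomes 2
  Position 2 ')': depth becomes 1
  Position 3 '(': depth becomes 2
  Position 4 '(': depth becomes 3
  Position 5 ')': depth becomes 2
  Position 6 '(': depth becomes 3
  Position 7 '(': depth becomes 4
  Position 8 '(': depth becomes 5
  Position 9 '(': depth becomes 6
  Position 10 ')': depth becomes 5
  Position 11 ')': depth becomes 4
  Position 12 '(': depth becomes 5
  Position 13 ')': depth becomes 4
  Position 14 ')': depth becomes 3
  Position 15 '(': depth becomes 4
  Position 16 '(': depth becomes 5
  Position 17 ')': depth becomes 4
  Position 18 ')': depth becomes 3
  Position 19 '(': depth becomes 4
  Position 20 ')': depth becomes 3
  Position 21 ')': depth becomes 2
  Position 22 ')': depth becomes 1
  Position 23 ')': depth becomes 0
Maximum depth reached: 6

6


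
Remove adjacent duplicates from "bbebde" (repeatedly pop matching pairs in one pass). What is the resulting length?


Input: bbebde
Stack-based adjacent duplicate removal:
  Read 'b': push. Stack: b
  Read 'b': matches stack top 'b' => pop. Stack: (empty)
  Read 'e': push. Stack: e
  Read 'b': push. Stack: eb
  Read 'd': push. Stack: ebd
  Read 'e': push. Stack: ebde
Final stack: "ebde" (length 4)

4


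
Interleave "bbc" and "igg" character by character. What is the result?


Interleaving "bbc" and "igg":
  Position 0: 'b' from first, 'i' from second => "bi"
  Position 1: 'b' from first, 'g' from second => "bg"
  Position 2: 'c' from first, 'g' from second => "cg"
Result: bibgcg

bibgcg


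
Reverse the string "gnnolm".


Input: gnnolm
Reading characters right to left:
  Position 5: 'm'
  Position 4: 'l'
  Position 3: 'o'
  Position 2: 'n'
  Position 1: 'n'
  Position 0: 'g'
Reversed: mlonng

mlonng


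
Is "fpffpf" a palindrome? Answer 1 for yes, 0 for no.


Input: fpffpf
Reversed: fpffpf
  Compare pos 0 ('f') with pos 5 ('f'): match
  Compare pos 1 ('p') with pos 4 ('p'): match
  Compare pos 2 ('f') with pos 3 ('f'): match
Result: palindrome

1


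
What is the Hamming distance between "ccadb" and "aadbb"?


Comparing "ccadb" and "aadbb" position by position:
  Position 0: 'c' vs 'a' => differ
  Position 1: 'c' vs 'a' => differ
  Position 2: 'a' vs 'd' => differ
  Position 3: 'd' vs 'b' => differ
  Position 4: 'b' vs 'b' => same
Total differences (Hamming distance): 4

4


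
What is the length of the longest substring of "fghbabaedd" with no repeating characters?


Input: "fghbabaedd"
Sliding window (track last position of each char):
  Position 0 ('f'): window [0,0] length 1 -- new best
  Position 1 ('g'): window [0,1] length 2 -- new best
  Position 2 ('h'): window [0,2] length 3 -- new best
  Position 3 ('b'): window [0,3] length 4 -- new best
  Position 4 ('a'): window [0,4] length 5 -- new best
  Position 5 ('b'): repeat (last at 3), move window start to 4
  Position 5 ('b'): window [4,5] length 2
  Position 6 ('a'): repeat (last at 4), move window start to 5
  Position 6 ('a'): window [5,6] length 2
  Position 7 ('e'): window [5,7] length 3
  Position 8 ('d'): window [5,8] length 4
  Position 9 ('d'): repeat (last at 8), move window start to 9
  Position 9 ('d'): window [9,9] length 1
Longest substring with no repeats: "fghba" with length 5

5


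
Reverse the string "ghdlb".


Input: ghdlb
Reading characters right to left:
  Position 4: 'b'
  Position 3: 'l'
  Position 2: 'd'
  Position 1: 'h'
  Position 0: 'g'
Reversed: bldhg

bldhg


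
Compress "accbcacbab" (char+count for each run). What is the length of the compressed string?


Input: accbcacbab
Runs:
  'a' x 1 => "a1"
  'c' x 2 => "c2"
  'b' x 1 => "b1"
  'c' x 1 => "c1"
  'a' x 1 => "a1"
  'c' x 1 => "c1"
  'b' x 1 => "b1"
  'a' x 1 => "a1"
  'b' x 1 => "b1"
Compressed: "a1c2b1c1a1c1b1a1b1"
Compressed length: 18

18


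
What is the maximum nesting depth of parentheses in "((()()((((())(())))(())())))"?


Input: "((()()((((())(())))(())())))"
Tracking depth:
  Position 0 '(': depth becomes 1
  Position 1 '(': depth becomes 2
  Position 2 '(': depth becomes 3
  Position 3 ')': depth becomes 2
  Position 4 '(': depth becomes 3
  Position 5 ')': depth becomes 2
  Position 6 '(': depth becomes 3
  Position 7 '(': depth becomes 4
  Position 8 '(': depth becomes 5
  Position 9 '(': depth becomes 6
  Position 10 '(': depth becomes 7
  Position 11 ')': depth becomes 6
  Position 12 ')': depth becomes 5
  Position 13 '(': depth becomes 6
  Position 14 '(': depth becomes 7
  Position 15 ')': depth becomes 6
  Position 16 ')': depth becomes 5
  Position 17 ')': depth becomes 4
  Position 18 ')': depth becomes 3
  Position 19 '(': depth becomes 4
  Position 20 '(': depth becomes 5
  Position 21 ')': depth becomes 4
  Position 22 ')': depth becomes 3
  Position 23 '(': depth becomes 4
  Position 24 ')': depth becomes 3
  Position 25 ')': depth becomes 2
  Position 26 ')': depth becomes 1
  Position 27 ')': depth becomes 0
Maximum depth reached: 7

7


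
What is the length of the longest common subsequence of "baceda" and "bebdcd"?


LCS of "baceda" and "bebdcd"
DP table:
           b    e    b    d    c    d
      0    0    0    0    0    0    0
  b   0    1    1    1    1    1    1
  a   0    1    1    1    1    1    1
  c   0    1    1    1    1    2    2
  e   0    1    2    2    2    2    2
  d   0    1    2    2    3    3    3
  a   0    1    2    2    3    3    3
LCS length = dp[6][6] = 3

3


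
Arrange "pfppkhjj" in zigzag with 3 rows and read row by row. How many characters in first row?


Zigzag "pfppkhjj" into 3 rows:
Placing characters:
  'p' => row 0
  'f' => row 1
  'p' => row 2
  'p' => row 1
  'k' => row 0
  'h' => row 1
  'j' => row 2
  'j' => row 1
Rows:
  Row 0: "pk"
  Row 1: "fphj"
  Row 2: "pj"
First row length: 2

2


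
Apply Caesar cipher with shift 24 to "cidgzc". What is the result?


Caesar cipher: shift "cidgzc" by 24
  'c' (pos 2) + 24 = pos 0 = 'a'
  'i' (pos 8) + 24 = pos 6 = 'g'
  'd' (pos 3) + 24 = pos 1 = 'b'
  'g' (pos 6) + 24 = pos 4 = 'e'
  'z' (pos 25) + 24 = pos 23 = 'x'
  'c' (pos 2) + 24 = pos 0 = 'a'
Result: agbexa

agbexa


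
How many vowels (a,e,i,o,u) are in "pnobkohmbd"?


Input: pnobkohmbd
Checking each character:
  'p' at position 0: consonant
  'n' at position 1: consonant
  'o' at position 2: vowel (running total: 1)
  'b' at position 3: consonant
  'k' at position 4: consonant
  'o' at position 5: vowel (running total: 2)
  'h' at position 6: consonant
  'm' at position 7: consonant
  'b' at position 8: consonant
  'd' at position 9: consonant
Total vowels: 2

2


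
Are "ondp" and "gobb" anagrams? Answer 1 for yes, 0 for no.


Strings: "ondp", "gobb"
Sorted first:  dnop
Sorted second: bbgo
Differ at position 0: 'd' vs 'b' => not anagrams

0


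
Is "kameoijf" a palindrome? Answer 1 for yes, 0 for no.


Input: kameoijf
Reversed: fjioemak
  Compare pos 0 ('k') with pos 7 ('f'): MISMATCH
  Compare pos 1 ('a') with pos 6 ('j'): MISMATCH
  Compare pos 2 ('m') with pos 5 ('i'): MISMATCH
  Compare pos 3 ('e') with pos 4 ('o'): MISMATCH
Result: not a palindrome

0


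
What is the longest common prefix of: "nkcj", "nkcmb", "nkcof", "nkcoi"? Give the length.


Words: nkcj, nkcmb, nkcof, nkcoi
  Position 0: all 'n' => match
  Position 1: all 'k' => match
  Position 2: all 'c' => match
  Position 3: ('j', 'm', 'o', 'o') => mismatch, stop
LCP = "nkc" (length 3)

3


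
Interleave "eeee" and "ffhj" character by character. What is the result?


Interleaving "eeee" and "ffhj":
  Position 0: 'e' from first, 'f' from second => "ef"
  Position 1: 'e' from first, 'f' from second => "ef"
  Position 2: 'e' from first, 'h' from second => "eh"
  Position 3: 'e' from first, 'j' from second => "ej"
Result: efefehej

efefehej


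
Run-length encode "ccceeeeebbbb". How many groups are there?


Input: ccceeeeebbbb
Scanning for consecutive runs:
  Group 1: 'c' x 3 (positions 0-2)
  Group 2: 'e' x 5 (positions 3-7)
  Group 3: 'b' x 4 (positions 8-11)
Total groups: 3

3


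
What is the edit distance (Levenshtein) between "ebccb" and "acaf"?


Computing edit distance: "ebccb" -> "acaf"
DP table:
           a    c    a    f
      0    1    2    3    4
  e   1    1    2    3    4
  b   2    2    2    3    4
  c   3    3    2    3    4
  c   4    4    3    3    4
  b   5    5    4    4    4
Edit distance = dp[5][4] = 4

4


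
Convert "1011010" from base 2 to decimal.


Input: "1011010" in base 2
Positional expansion:
  Digit '1' (value 1) x 2^6 = 64
  Digit '0' (value 0) x 2^5 = 0
  Digit '1' (value 1) x 2^4 = 16
  Digit '1' (value 1) x 2^3 = 8
  Digit '0' (value 0) x 2^2 = 0
  Digit '1' (value 1) x 2^1 = 2
  Digit '0' (value 0) x 2^0 = 0
Sum = 90

90


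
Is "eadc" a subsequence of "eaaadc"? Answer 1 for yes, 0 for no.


Check if "eadc" is a subsequence of "eaaadc"
Greedy scan:
  Position 0 ('e'): matches sub[0] = 'e'
  Position 1 ('a'): matches sub[1] = 'a'
  Position 2 ('a'): no match needed
  Position 3 ('a'): no match needed
  Position 4 ('d'): matches sub[2] = 'd'
  Position 5 ('c'): matches sub[3] = 'c'
All 4 characters matched => is a subsequence

1


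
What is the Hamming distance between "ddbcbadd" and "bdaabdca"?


Comparing "ddbcbadd" and "bdaabdca" position by position:
  Position 0: 'd' vs 'b' => differ
  Position 1: 'd' vs 'd' => same
  Position 2: 'b' vs 'a' => differ
  Position 3: 'c' vs 'a' => differ
  Position 4: 'b' vs 'b' => same
  Position 5: 'a' vs 'd' => differ
  Position 6: 'd' vs 'c' => differ
  Position 7: 'd' vs 'a' => differ
Total differences (Hamming distance): 6

6


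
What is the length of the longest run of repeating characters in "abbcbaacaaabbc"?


Input: "abbcbaacaaabbc"
Scanning for longest run:
  Position 1 ('b'): new char, reset run to 1
  Position 2 ('b'): continues run of 'b', length=2
  Position 3 ('c'): new char, reset run to 1
  Position 4 ('b'): new char, reset run to 1
  Position 5 ('a'): new char, reset run to 1
  Position 6 ('a'): continues run of 'a', length=2
  Position 7 ('c'): new char, reset run to 1
  Position 8 ('a'): new char, reset run to 1
  Position 9 ('a'): continues run of 'a', length=2
  Position 10 ('a'): continues run of 'a', length=3
  Position 11 ('b'): new char, reset run to 1
  Position 12 ('b'): continues run of 'b', length=2
  Position 13 ('c'): new char, reset run to 1
Longest run: 'a' with length 3

3


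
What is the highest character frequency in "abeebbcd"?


Input: abeebbcd
Character counts:
  'a': 1
  'b': 3
  'c': 1
  'd': 1
  'e': 2
Maximum frequency: 3

3


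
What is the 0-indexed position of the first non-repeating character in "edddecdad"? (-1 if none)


Input: edddecdad
Character frequencies:
  'a': 1
  'c': 1
  'd': 5
  'e': 2
Scanning left to right for freq == 1:
  Position 0 ('e'): freq=2, skip
  Position 1 ('d'): freq=5, skip
  Position 2 ('d'): freq=5, skip
  Position 3 ('d'): freq=5, skip
  Position 4 ('e'): freq=2, skip
  Position 5 ('c'): unique! => answer = 5

5


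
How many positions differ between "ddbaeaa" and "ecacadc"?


Comparing "ddbaeaa" and "ecacadc" position by position:
  Position 0: 'd' vs 'e' => DIFFER
  Position 1: 'd' vs 'c' => DIFFER
  Position 2: 'b' vs 'a' => DIFFER
  Position 3: 'a' vs 'c' => DIFFER
  Position 4: 'e' vs 'a' => DIFFER
  Position 5: 'a' vs 'd' => DIFFER
  Position 6: 'a' vs 'c' => DIFFER
Positions that differ: 7

7


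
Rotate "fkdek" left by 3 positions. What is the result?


Input: "fkdek", rotate left by 3
First 3 characters: "fkd"
Remaining characters: "ek"
Concatenate remaining + first: "ek" + "fkd" = "ekfkd"

ekfkd


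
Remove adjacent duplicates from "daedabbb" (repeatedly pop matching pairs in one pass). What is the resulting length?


Input: daedabbb
Stack-based adjacent duplicate removal:
  Read 'd': push. Stack: d
  Read 'a': push. Stack: da
  Read 'e': push. Stack: dae
  Read 'd': push. Stack: daed
  Read 'a': push. Stack: daeda
  Read 'b': push. Stack: daedab
  Read 'b': matches stack top 'b' => pop. Stack: daeda
  Read 'b': push. Stack: daedab
Final stack: "daedab" (length 6)

6


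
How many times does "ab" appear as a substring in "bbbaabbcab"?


Searching for "ab" in "bbbaabbcab"
Scanning each position:
  Position 0: "bb" => no
  Position 1: "bb" => no
  Position 2: "ba" => no
  Position 3: "aa" => no
  Position 4: "ab" => MATCH
  Position 5: "bb" => no
  Position 6: "bc" => no
  Position 7: "ca" => no
  Position 8: "ab" => MATCH
Total occurrences: 2

2


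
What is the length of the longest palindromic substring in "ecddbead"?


Input: "ecddbead"
Checking substrings for palindromes:
  [2:4] "dd" (len 2) => palindrome
Longest palindromic substring: "dd" with length 2

2


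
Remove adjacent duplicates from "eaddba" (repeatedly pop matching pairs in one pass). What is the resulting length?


Input: eaddba
Stack-based adjacent duplicate removal:
  Read 'e': push. Stack: e
  Read 'a': push. Stack: ea
  Read 'd': push. Stack: ead
  Read 'd': matches stack top 'd' => pop. Stack: ea
  Read 'b': push. Stack: eab
  Read 'a': push. Stack: eaba
Final stack: "eaba" (length 4)

4


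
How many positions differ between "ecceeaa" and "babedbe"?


Comparing "ecceeaa" and "babedbe" position by position:
  Position 0: 'e' vs 'b' => DIFFER
  Position 1: 'c' vs 'a' => DIFFER
  Position 2: 'c' vs 'b' => DIFFER
  Position 3: 'e' vs 'e' => same
  Position 4: 'e' vs 'd' => DIFFER
  Position 5: 'a' vs 'b' => DIFFER
  Position 6: 'a' vs 'e' => DIFFER
Positions that differ: 6

6


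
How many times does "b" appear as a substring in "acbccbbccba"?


Searching for "b" in "acbccbbccba"
Scanning each position:
  Position 0: "a" => no
  Position 1: "c" => no
  Position 2: "b" => MATCH
  Position 3: "c" => no
  Position 4: "c" => no
  Position 5: "b" => MATCH
  Position 6: "b" => MATCH
  Position 7: "c" => no
  Position 8: "c" => no
  Position 9: "b" => MATCH
  Position 10: "a" => no
Total occurrences: 4

4


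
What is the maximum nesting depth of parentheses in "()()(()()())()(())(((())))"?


Input: "()()(()()())()(())(((())))"
Tracking depth:
  Position 0 '(': depth becomes 1
  Position 1 ')': depth becomes 0
  Position 2 '(': depth becomes 1
  Position 3 ')': depth becomes 0
  Position 4 '(': depth becomes 1
  Position 5 '(': depth becomes 2
  Position 6 ')': depth becomes 1
  Position 7 '(': depth becomes 2
  Position 8 ')': depth becomes 1
  Position 9 '(': depth becomes 2
  Position 10 ')': depth becomes 1
  Position 11 ')': depth becomes 0
  Position 12 '(': depth becomes 1
  Position 13 ')': depth becomes 0
  Position 14 '(': depth becomes 1
  Position 15 '(': depth becomes 2
  Position 16 ')': depth becomes 1
  Position 17 ')': depth becomes 0
  Position 18 '(': depth becomes 1
  Position 19 '(': depth becomes 2
  Position 20 '(': depth becomes 3
  Position 21 '(': depth becomes 4
  Position 22 ')': depth becomes 3
  Position 23 ')': depth becomes 2
  Position 24 ')': depth becomes 1
  Position 25 ')': depth becomes 0
Maximum depth reached: 4

4


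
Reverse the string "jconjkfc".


Input: jconjkfc
Reading characters right to left:
  Position 7: 'c'
  Position 6: 'f'
  Position 5: 'k'
  Position 4: 'j'
  Position 3: 'n'
  Position 2: 'o'
  Position 1: 'c'
  Position 0: 'j'
Reversed: cfkjnocj

cfkjnocj


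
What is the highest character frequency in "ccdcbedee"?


Input: ccdcbedee
Character counts:
  'b': 1
  'c': 3
  'd': 2
  'e': 3
Maximum frequency: 3

3


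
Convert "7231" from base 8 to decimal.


Input: "7231" in base 8
Positional expansion:
  Digit '7' (value 7) x 8^3 = 3584
  Digit '2' (value 2) x 8^2 = 128
  Digit '3' (value 3) x 8^1 = 24
  Digit '1' (value 1) x 8^0 = 1
Sum = 3737

3737


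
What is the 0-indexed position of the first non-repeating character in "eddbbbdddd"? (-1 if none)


Input: eddbbbdddd
Character frequencies:
  'b': 3
  'd': 6
  'e': 1
Scanning left to right for freq == 1:
  Position 0 ('e'): unique! => answer = 0

0


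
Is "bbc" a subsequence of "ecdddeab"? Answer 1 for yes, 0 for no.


Check if "bbc" is a subsequence of "ecdddeab"
Greedy scan:
  Position 0 ('e'): no match needed
  Position 1 ('c'): no match needed
  Position 2 ('d'): no match needed
  Position 3 ('d'): no match needed
  Position 4 ('d'): no match needed
  Position 5 ('e'): no match needed
  Position 6 ('a'): no match needed
  Position 7 ('b'): matches sub[0] = 'b'
Only matched 1/3 characters => not a subsequence

0


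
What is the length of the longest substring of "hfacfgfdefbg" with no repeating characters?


Input: "hfacfgfdefbg"
Sliding window (track last position of each char):
  Position 0 ('h'): window [0,0] length 1 -- new best
  Position 1 ('f'): window [0,1] length 2 -- new best
  Position 2 ('a'): window [0,2] length 3 -- new best
  Position 3 ('c'): window [0,3] length 4 -- new best
  Position 4 ('f'): repeat (last at 1), move window start to 2
  Position 4 ('f'): window [2,4] length 3
  Position 5 ('g'): window [2,5] length 4
  Position 6 ('f'): repeat (last at 4), move window start to 5
  Position 6 ('f'): window [5,6] length 2
  Position 7 ('d'): window [5,7] length 3
  Position 8 ('e'): window [5,8] length 4
  Position 9 ('f'): repeat (last at 6), move window start to 7
  Position 9 ('f'): window [7,9] length 3
  Position 10 ('b'): window [7,10] length 4
  Position 11 ('g'): window [7,11] length 5 -- new best
Longest substring with no repeats: "defbg" with length 5

5
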